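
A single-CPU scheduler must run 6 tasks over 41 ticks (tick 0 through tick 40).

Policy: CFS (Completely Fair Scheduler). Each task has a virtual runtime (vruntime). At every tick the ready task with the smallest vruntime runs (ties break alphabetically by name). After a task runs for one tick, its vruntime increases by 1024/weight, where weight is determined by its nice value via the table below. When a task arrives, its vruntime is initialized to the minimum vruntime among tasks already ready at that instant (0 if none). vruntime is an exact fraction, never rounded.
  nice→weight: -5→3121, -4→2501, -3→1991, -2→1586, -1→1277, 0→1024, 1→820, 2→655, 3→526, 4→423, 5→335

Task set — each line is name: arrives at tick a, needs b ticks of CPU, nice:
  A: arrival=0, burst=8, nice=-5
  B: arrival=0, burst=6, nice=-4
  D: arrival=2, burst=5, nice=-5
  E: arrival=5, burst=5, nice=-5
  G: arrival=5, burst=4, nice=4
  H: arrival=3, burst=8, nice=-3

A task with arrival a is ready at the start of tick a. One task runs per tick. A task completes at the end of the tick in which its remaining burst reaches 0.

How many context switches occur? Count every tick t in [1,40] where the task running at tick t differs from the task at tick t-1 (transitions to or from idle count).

t=0: vr[A=0 B=0] → run A
t=1: vr[A=1024/3121 B=0] → run B
t=2: vr[A=1024/3121 B=1024/2501 D=1024/3121] → run A
t=3: vr[A=2048/3121 B=1024/2501 D=1024/3121 H=1024/3121] → run D
t=4: vr[A=2048/3121 B=1024/2501 D=2048/3121 H=1024/3121] → run H
t=5: vr[A=2048/3121 B=1024/2501 D=2048/3121 E=1024/2501 G=1024/2501 H=5234688/6213911] → run B
t=6: vr[A=2048/3121 B=2048/2501 D=2048/3121 E=1024/2501 G=1024/2501 H=5234688/6213911] → run E
t=7: vr[A=2048/3121 B=2048/2501 D=2048/3121 E=5756928/7805621 G=1024/2501 H=5234688/6213911] → run G
t=8: vr[A=2048/3121 B=2048/2501 D=2048/3121 E=5756928/7805621 G=2994176/1057923 H=5234688/6213911] → run A
t=9: vr[A=3072/3121 B=2048/2501 D=2048/3121 E=5756928/7805621 G=2994176/1057923 H=5234688/6213911] → run D
t=10: vr[A=3072/3121 B=2048/2501 D=3072/3121 E=5756928/7805621 G=2994176/1057923 H=5234688/6213911] → run E
t=11: vr[A=3072/3121 B=2048/2501 D=3072/3121 E=8317952/7805621 G=2994176/1057923 H=5234688/6213911] → run B
t=12: vr[A=3072/3121 B=3072/2501 D=3072/3121 E=8317952/7805621 G=2994176/1057923 H=5234688/6213911] → run H
t=13: vr[A=3072/3121 B=3072/2501 D=3072/3121 E=8317952/7805621 G=2994176/1057923 H=8430592/6213911] → run A
t=14: vr[A=4096/3121 B=3072/2501 D=3072/3121 E=8317952/7805621 G=2994176/1057923 H=8430592/6213911] → run D
t=15: vr[A=4096/3121 B=3072/2501 D=4096/3121 E=8317952/7805621 G=2994176/1057923 H=8430592/6213911] → run E
t=16: vr[A=4096/3121 B=3072/2501 D=4096/3121 E=10878976/7805621 G=2994176/1057923 H=8430592/6213911] → run B
t=17: vr[A=4096/3121 B=4096/2501 D=4096/3121 E=10878976/7805621 G=2994176/1057923 H=8430592/6213911] → run A
t=18: vr[A=5120/3121 B=4096/2501 D=4096/3121 E=10878976/7805621 G=2994176/1057923 H=8430592/6213911] → run D
t=19: vr[A=5120/3121 B=4096/2501 D=5120/3121 E=10878976/7805621 G=2994176/1057923 H=8430592/6213911] → run H
t=20: vr[A=5120/3121 B=4096/2501 D=5120/3121 E=10878976/7805621 G=2994176/1057923 H=11626496/6213911] → run E
t=21: vr[A=5120/3121 B=4096/2501 D=5120/3121 E=13440000/7805621 G=2994176/1057923 H=11626496/6213911] → run B
t=22: vr[A=5120/3121 B=5120/2501 D=5120/3121 E=13440000/7805621 G=2994176/1057923 H=11626496/6213911] → run A
t=23: vr[A=6144/3121 B=5120/2501 D=5120/3121 E=13440000/7805621 G=2994176/1057923 H=11626496/6213911] → run D
t=24: vr[A=6144/3121 B=5120/2501 E=13440000/7805621 G=2994176/1057923 H=11626496/6213911] → run E
t=25: vr[A=6144/3121 B=5120/2501 G=2994176/1057923 H=11626496/6213911] → run H
t=26: vr[A=6144/3121 B=5120/2501 G=2994176/1057923 H=14822400/6213911] → run A
t=27: vr[A=7168/3121 B=5120/2501 G=2994176/1057923 H=14822400/6213911] → run B
t=28: vr[A=7168/3121 G=2994176/1057923 H=14822400/6213911] → run A
t=29: vr[G=2994176/1057923 H=14822400/6213911] → run H
t=30: vr[G=2994176/1057923 H=18018304/6213911] → run G
t=31: vr[G=5555200/1057923 H=18018304/6213911] → run H
t=32: vr[G=5555200/1057923 H=21214208/6213911] → run H
t=33: vr[G=5555200/1057923 H=24410112/6213911] → run H
t=34: vr[G=5555200/1057923] → run G
t=35: vr[G=2705408/352641] → run G
t=36: (idle)
t=37: (idle)
t=38: (idle)
t=39: (idle)
t=40: (idle)

context switches = 33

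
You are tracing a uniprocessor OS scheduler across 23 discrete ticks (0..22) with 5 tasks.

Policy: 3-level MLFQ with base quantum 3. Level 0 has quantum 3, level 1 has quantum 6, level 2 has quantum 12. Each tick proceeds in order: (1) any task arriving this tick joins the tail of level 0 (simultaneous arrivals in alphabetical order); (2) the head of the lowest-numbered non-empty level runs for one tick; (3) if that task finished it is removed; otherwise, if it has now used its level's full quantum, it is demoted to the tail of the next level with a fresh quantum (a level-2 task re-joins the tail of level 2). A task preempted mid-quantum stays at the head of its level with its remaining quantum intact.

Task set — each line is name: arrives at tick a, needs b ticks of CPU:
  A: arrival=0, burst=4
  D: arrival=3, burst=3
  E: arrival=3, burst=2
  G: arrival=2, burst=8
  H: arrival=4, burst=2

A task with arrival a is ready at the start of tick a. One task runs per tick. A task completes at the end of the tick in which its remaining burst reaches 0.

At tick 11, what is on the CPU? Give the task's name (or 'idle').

t=0: L0/L1/L2 = A/-/- → run A
t=1: L0/L1/L2 = A/-/- → run A
t=2: L0/L1/L2 = AG/-/- → run A
t=3: L0/L1/L2 = GDE/A/- → run G
t=4: L0/L1/L2 = GDEH/A/- → run G
t=5: L0/L1/L2 = GDEH/A/- → run G
t=6: L0/L1/L2 = DEH/AG/- → run D
t=7: L0/L1/L2 = DEH/AG/- → run D
t=8: L0/L1/L2 = DEH/AG/- → run D
t=9: L0/L1/L2 = EH/AG/- → run E
t=10: L0/L1/L2 = EH/AG/- → run E
t=11: L0/L1/L2 = H/AG/- → run H
t=12: L0/L1/L2 = H/AG/- → run H
t=13: L0/L1/L2 = -/AG/- → run A
t=14: L0/L1/L2 = -/G/- → run G
t=15: L0/L1/L2 = -/G/- → run G
t=16: L0/L1/L2 = -/G/- → run G
t=17: L0/L1/L2 = -/G/- → run G
t=18: L0/L1/L2 = -/G/- → run G
t=19: (idle)
t=20: (idle)
t=21: (idle)
t=22: (idle)

running at tick 11 = H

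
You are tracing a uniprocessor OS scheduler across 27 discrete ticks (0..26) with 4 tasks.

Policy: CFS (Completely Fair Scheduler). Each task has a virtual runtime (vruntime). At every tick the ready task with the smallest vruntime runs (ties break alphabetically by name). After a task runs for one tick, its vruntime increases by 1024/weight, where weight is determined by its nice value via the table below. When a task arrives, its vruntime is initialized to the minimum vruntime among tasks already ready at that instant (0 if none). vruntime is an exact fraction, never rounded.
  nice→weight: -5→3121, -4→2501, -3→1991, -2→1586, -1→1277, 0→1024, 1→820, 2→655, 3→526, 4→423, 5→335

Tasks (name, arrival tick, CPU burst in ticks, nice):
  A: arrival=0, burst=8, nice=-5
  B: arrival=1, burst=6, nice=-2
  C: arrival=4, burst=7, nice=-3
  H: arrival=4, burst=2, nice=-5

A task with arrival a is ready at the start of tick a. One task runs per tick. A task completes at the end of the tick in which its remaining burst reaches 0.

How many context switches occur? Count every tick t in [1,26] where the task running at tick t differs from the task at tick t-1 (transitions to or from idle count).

context switches = 20

t=0: vr[A=0] → run A
t=1: vr[A=1024/3121 B=1024/3121] → run A
t=2: vr[A=2048/3121 B=1024/3121] → run B
t=3: vr[A=2048/3121 B=2409984/2474953] → run A
t=4: vr[A=3072/3121 B=2409984/2474953 C=2409984/2474953 H=2409984/2474953] → run B
t=5: vr[A=3072/3121 B=4007936/2474953 C=2409984/2474953 H=2409984/2474953] → run C
t=6: vr[A=3072/3121 B=4007936/2474953 C=7332630016/4927631423 H=2409984/2474953] → run H
t=7: vr[A=3072/3121 B=4007936/2474953 C=7332630016/4927631423 H=3222016/2474953] → run A
t=8: vr[A=4096/3121 B=4007936/2474953 C=7332630016/4927631423 H=3222016/2474953] → run H
t=9: vr[A=4096/3121 B=4007936/2474953 C=7332630016/4927631423] → run A
t=10: vr[A=5120/3121 B=4007936/2474953 C=7332630016/4927631423] → run C
t=11: vr[A=5120/3121 B=4007936/2474953 C=9866981888/4927631423] → run B
t=12: vr[A=5120/3121 B=5605888/2474953 C=9866981888/4927631423] → run A
t=13: vr[A=6144/3121 B=5605888/2474953 C=9866981888/4927631423] → run A
t=14: vr[A=7168/3121 B=5605888/2474953 C=9866981888/4927631423] → run C
t=15: vr[A=7168/3121 B=5605888/2474953 C=12401333760/4927631423] → run B
t=16: vr[A=7168/3121 B=7203840/2474953 C=12401333760/4927631423] → run A
t=17: vr[B=7203840/2474953 C=12401333760/4927631423] → run C
t=18: vr[B=7203840/2474953 C=14935685632/4927631423] → run B
t=19: vr[B=8801792/2474953 C=14935685632/4927631423] → run C
t=20: vr[B=8801792/2474953 C=17470037504/4927631423] → run C
t=21: vr[B=8801792/2474953 C=20004389376/4927631423] → run B
t=22: vr[C=20004389376/4927631423] → run C
t=23: (idle)
t=24: (idle)
t=25: (idle)
t=26: (idle)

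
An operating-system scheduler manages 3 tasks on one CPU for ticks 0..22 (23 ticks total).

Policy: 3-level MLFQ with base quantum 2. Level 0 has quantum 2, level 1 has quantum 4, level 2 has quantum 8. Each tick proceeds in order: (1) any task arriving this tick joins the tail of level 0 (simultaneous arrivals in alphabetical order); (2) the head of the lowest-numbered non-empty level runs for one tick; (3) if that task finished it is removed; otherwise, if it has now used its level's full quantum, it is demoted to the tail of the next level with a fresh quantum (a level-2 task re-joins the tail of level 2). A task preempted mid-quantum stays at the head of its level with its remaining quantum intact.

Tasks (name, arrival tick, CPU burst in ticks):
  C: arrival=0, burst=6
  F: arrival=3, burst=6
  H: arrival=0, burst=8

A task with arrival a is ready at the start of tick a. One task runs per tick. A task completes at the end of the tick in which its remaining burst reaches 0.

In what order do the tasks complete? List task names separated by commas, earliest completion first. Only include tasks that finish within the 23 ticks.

completion order = C, F, H

t=0: L0/L1/L2 = CH/-/- → run C
t=1: L0/L1/L2 = CH/-/- → run C
t=2: L0/L1/L2 = H/C/- → run H
t=3: L0/L1/L2 = HF/C/- → run H
t=4: L0/L1/L2 = F/CH/- → run F
t=5: L0/L1/L2 = F/CH/- → run F
t=6: L0/L1/L2 = -/CHF/- → run C
t=7: L0/L1/L2 = -/CHF/- → run C
t=8: L0/L1/L2 = -/CHF/- → run C
t=9: L0/L1/L2 = -/CHF/- → run C
t=10: L0/L1/L2 = -/HF/- → run H
t=11: L0/L1/L2 = -/HF/- → run H
t=12: L0/L1/L2 = -/HF/- → run H
t=13: L0/L1/L2 = -/HF/- → run H
t=14: L0/L1/L2 = -/F/H → run F
t=15: L0/L1/L2 = -/F/H → run F
t=16: L0/L1/L2 = -/F/H → run F
t=17: L0/L1/L2 = -/F/H → run F
t=18: L0/L1/L2 = -/-/H → run H
t=19: L0/L1/L2 = -/-/H → run H
t=20: (idle)
t=21: (idle)
t=22: (idle)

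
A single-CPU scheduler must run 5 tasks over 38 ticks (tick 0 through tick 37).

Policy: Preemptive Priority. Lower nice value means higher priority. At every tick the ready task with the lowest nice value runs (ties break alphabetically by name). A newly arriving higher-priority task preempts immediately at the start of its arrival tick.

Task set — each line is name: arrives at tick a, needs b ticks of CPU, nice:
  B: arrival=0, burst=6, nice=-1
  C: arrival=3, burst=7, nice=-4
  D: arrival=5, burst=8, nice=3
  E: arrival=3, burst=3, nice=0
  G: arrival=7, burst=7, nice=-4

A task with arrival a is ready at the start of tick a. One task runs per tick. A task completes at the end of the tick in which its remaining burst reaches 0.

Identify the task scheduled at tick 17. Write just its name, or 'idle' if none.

running at tick 17 = B

t=0: ready={B} → run B
t=1: ready={B} → run B
t=2: ready={B} → run B
t=3: ready={B,C,E} → run C
t=4: ready={B,C,E} → run C
t=5: ready={B,C,D,E} → run C
t=6: ready={B,C,D,E} → run C
t=7: ready={B,C,D,E,G} → run C
t=8: ready={B,C,D,E,G} → run C
t=9: ready={B,C,D,E,G} → run C
t=10: ready={B,D,E,G} → run G
t=11: ready={B,D,E,G} → run G
t=12: ready={B,D,E,G} → run G
t=13: ready={B,D,E,G} → run G
t=14: ready={B,D,E,G} → run G
t=15: ready={B,D,E,G} → run G
t=16: ready={B,D,E,G} → run G
t=17: ready={B,D,E} → run B
t=18: ready={B,D,E} → run B
t=19: ready={B,D,E} → run B
t=20: ready={D,E} → run E
t=21: ready={D,E} → run E
t=22: ready={D,E} → run E
t=23: ready={D} → run D
t=24: ready={D} → run D
t=25: ready={D} → run D
t=26: ready={D} → run D
t=27: ready={D} → run D
t=28: ready={D} → run D
t=29: ready={D} → run D
t=30: ready={D} → run D
t=31: (idle)
t=32: (idle)
t=33: (idle)
t=34: (idle)
t=35: (idle)
t=36: (idle)
t=37: (idle)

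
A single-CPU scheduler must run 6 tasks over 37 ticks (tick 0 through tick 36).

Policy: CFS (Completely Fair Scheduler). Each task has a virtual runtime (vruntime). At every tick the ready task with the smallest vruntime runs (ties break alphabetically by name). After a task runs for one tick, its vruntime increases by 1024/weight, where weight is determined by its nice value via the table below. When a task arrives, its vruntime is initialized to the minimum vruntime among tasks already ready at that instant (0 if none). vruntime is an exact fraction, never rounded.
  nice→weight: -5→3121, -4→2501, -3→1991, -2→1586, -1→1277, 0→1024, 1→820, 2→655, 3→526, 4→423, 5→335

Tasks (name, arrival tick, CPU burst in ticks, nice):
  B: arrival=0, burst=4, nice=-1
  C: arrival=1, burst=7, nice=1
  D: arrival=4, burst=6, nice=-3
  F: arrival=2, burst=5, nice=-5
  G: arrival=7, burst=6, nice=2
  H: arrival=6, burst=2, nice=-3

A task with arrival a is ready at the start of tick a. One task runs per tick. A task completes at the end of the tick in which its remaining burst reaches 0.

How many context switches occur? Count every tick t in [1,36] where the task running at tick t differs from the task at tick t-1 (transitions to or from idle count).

context switches = 28

t=0: vr[B=0] → run B
t=1: vr[B=1024/1277 C=1024/1277] → run B
t=2: vr[B=2048/1277 C=1024/1277 F=1024/1277] → run C
t=3: vr[B=2048/1277 C=536832/261785 F=1024/1277] → run F
t=4: vr[B=2048/1277 C=536832/261785 D=4503552/3985517 F=4503552/3985517] → run D
t=5: vr[B=2048/1277 C=536832/261785 D=13047741440/7935164347 F=4503552/3985517] → run F
t=6: vr[B=2048/1277 C=536832/261785 D=13047741440/7935164347 F=5811200/3985517 H=5811200/3985517] → run F
t=7: vr[B=2048/1277 C=536832/261785 D=13047741440/7935164347 F=7118848/3985517 G=5811200/3985517 H=5811200/3985517] → run G
t=8: vr[B=2048/1277 C=536832/261785 D=13047741440/7935164347 F=7118848/3985517 G=7887505408/2610513635 H=5811200/3985517] → run H
t=9: vr[B=2048/1277 C=536832/261785 D=13047741440/7935164347 F=7118848/3985517 G=7887505408/2610513635 H=15651268608/7935164347] → run B
t=10: vr[B=3072/1277 C=536832/261785 D=13047741440/7935164347 F=7118848/3985517 G=7887505408/2610513635 H=15651268608/7935164347] → run D
t=11: vr[B=3072/1277 C=536832/261785 D=17128910848/7935164347 F=7118848/3985517 G=7887505408/2610513635 H=15651268608/7935164347] → run F
t=12: vr[B=3072/1277 C=536832/261785 D=17128910848/7935164347 F=8426496/3985517 G=7887505408/2610513635 H=15651268608/7935164347] → run H
t=13: vr[B=3072/1277 C=536832/261785 D=17128910848/7935164347 F=8426496/3985517 G=7887505408/2610513635] → run C
t=14: vr[B=3072/1277 C=863744/261785 D=17128910848/7935164347 F=8426496/3985517 G=7887505408/2610513635] → run F
t=15: vr[B=3072/1277 C=863744/261785 D=17128910848/7935164347 G=7887505408/2610513635] → run D
t=16: vr[B=3072/1277 C=863744/261785 D=21210080256/7935164347 G=7887505408/2610513635] → run B
t=17: vr[C=863744/261785 D=21210080256/7935164347 G=7887505408/2610513635] → run D
t=18: vr[C=863744/261785 D=25291249664/7935164347 G=7887505408/2610513635] → run G
t=19: vr[C=863744/261785 D=25291249664/7935164347 G=11968674816/2610513635] → run D
t=20: vr[C=863744/261785 D=29372419072/7935164347 G=11968674816/2610513635] → run C
t=21: vr[C=1190656/261785 D=29372419072/7935164347 G=11968674816/2610513635] → run D
t=22: vr[C=1190656/261785 G=11968674816/2610513635] → run C
t=23: vr[C=1517568/261785 G=11968674816/2610513635] → run G
t=24: vr[C=1517568/261785 G=16049844224/2610513635] → run C
t=25: vr[C=368896/52357 G=16049844224/2610513635] → run G
t=26: vr[C=368896/52357 G=20131013632/2610513635] → run C
t=27: vr[C=2171392/261785 G=20131013632/2610513635] → run G
t=28: vr[C=2171392/261785 G=4842436608/522102727] → run C
t=29: vr[G=4842436608/522102727] → run G
t=30: (idle)
t=31: (idle)
t=32: (idle)
t=33: (idle)
t=34: (idle)
t=35: (idle)
t=36: (idle)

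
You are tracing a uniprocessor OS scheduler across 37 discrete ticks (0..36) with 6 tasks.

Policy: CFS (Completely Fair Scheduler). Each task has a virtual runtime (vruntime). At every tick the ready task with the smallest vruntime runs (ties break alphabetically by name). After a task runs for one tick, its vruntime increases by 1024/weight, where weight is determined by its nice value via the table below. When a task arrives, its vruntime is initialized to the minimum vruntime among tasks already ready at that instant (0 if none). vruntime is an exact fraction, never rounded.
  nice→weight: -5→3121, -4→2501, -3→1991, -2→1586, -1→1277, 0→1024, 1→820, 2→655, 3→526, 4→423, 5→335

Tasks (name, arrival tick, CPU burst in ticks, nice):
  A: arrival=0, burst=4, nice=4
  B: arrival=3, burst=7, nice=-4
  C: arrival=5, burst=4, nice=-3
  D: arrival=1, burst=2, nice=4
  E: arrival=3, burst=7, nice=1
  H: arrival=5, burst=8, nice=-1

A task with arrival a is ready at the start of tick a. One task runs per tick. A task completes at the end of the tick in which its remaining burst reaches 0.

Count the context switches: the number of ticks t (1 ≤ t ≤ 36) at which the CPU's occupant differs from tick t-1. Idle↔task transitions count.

t=0: vr[A=0] → run A
t=1: vr[A=1024/423 D=1024/423] → run A
t=2: vr[A=2048/423 D=1024/423] → run D
t=3: vr[A=2048/423 B=2048/423 D=2048/423 E=2048/423] → run A
t=4: vr[A=1024/141 B=2048/423 D=2048/423 E=2048/423] → run B
t=5: vr[A=1024/141 B=5555200/1057923 C=2048/423 D=2048/423 E=2048/423 H=2048/423] → run C
t=6: vr[A=1024/141 B=5555200/1057923 C=4510720/842193 D=2048/423 E=2048/423 H=2048/423] → run D
t=7: vr[A=1024/141 B=5555200/1057923 C=4510720/842193 E=2048/423 H=2048/423] → run E
t=8: vr[A=1024/141 B=5555200/1057923 C=4510720/842193 E=528128/86715 H=2048/423] → run H
t=9: vr[A=1024/141 B=5555200/1057923 C=4510720/842193 E=528128/86715 H=3048448/540171] → run B
t=10: vr[A=1024/141 B=5988352/1057923 C=4510720/842193 E=528128/86715 H=3048448/540171] → run C
t=11: vr[A=1024/141 B=5988352/1057923 C=4943872/842193 E=528128/86715 H=3048448/540171] → run H
t=12: vr[A=1024/141 B=5988352/1057923 C=4943872/842193 E=528128/86715 H=3481600/540171] → run B
t=13: vr[A=1024/141 B=6421504/1057923 C=4943872/842193 E=528128/86715 H=3481600/540171] → run C
t=14: vr[A=1024/141 B=6421504/1057923 C=5377024/842193 E=528128/86715 H=3481600/540171] → run B
t=15: vr[A=1024/141 B=6854656/1057923 C=5377024/842193 E=528128/86715 H=3481600/540171] → run E
t=16: vr[A=1024/141 B=6854656/1057923 C=5377024/842193 E=636416/86715 H=3481600/540171] → run C
t=17: vr[A=1024/141 B=6854656/1057923 E=636416/86715 H=3481600/540171] → run H
t=18: vr[A=1024/141 B=6854656/1057923 E=636416/86715 H=3914752/540171] → run B
t=19: vr[A=1024/141 B=7287808/1057923 E=636416/86715 H=3914752/540171] → run B
t=20: vr[A=1024/141 B=7720960/1057923 E=636416/86715 H=3914752/540171] → run H
t=21: vr[A=1024/141 B=7720960/1057923 E=636416/86715 H=4347904/540171] → run A
t=22: vr[B=7720960/1057923 E=636416/86715 H=4347904/540171] → run B
t=23: vr[E=636416/86715 H=4347904/540171] → run E
t=24: vr[E=744704/86715 H=4347904/540171] → run H
t=25: vr[E=744704/86715 H=4781056/540171] → run E
t=26: vr[E=852992/86715 H=4781056/540171] → run H
t=27: vr[E=852992/86715 H=5214208/540171] → run H
t=28: vr[E=852992/86715 H=5647360/540171] → run E
t=29: vr[E=192256/17343 H=5647360/540171] → run H
t=30: vr[E=192256/17343] → run E
t=31: vr[E=1069568/86715] → run E
t=32: (idle)
t=33: (idle)
t=34: (idle)
t=35: (idle)
t=36: (idle)

context switches = 28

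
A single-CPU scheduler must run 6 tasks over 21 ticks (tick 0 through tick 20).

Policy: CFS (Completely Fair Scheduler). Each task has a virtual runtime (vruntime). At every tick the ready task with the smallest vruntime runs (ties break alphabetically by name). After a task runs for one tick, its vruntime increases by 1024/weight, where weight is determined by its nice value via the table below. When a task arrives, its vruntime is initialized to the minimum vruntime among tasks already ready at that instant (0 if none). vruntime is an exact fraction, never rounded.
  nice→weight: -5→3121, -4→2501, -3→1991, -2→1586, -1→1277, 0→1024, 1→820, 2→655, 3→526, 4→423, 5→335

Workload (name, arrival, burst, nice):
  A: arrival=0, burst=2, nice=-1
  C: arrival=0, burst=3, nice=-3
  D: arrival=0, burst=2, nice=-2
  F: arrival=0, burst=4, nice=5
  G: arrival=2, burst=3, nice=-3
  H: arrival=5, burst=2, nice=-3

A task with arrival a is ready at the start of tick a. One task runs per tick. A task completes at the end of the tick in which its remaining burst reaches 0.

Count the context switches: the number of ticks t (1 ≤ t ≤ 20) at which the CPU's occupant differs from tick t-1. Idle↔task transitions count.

t=0: vr[A=0 C=0 D=0 F=0] → run A
t=1: vr[A=1024/1277 C=0 D=0 F=0] → run C
t=2: vr[A=1024/1277 C=1024/1991 D=0 F=0 G=0] → run D
t=3: vr[A=1024/1277 C=1024/1991 D=512/793 F=0 G=0] → run F
t=4: vr[A=1024/1277 C=1024/1991 D=512/793 F=1024/335 G=0] → run G
t=5: vr[A=1024/1277 C=1024/1991 D=512/793 F=1024/335 G=1024/1991 H=1024/1991] → run C
t=6: vr[A=1024/1277 C=2048/1991 D=512/793 F=1024/335 G=1024/1991 H=1024/1991] → run G
t=7: vr[A=1024/1277 C=2048/1991 D=512/793 F=1024/335 G=2048/1991 H=1024/1991] → run H
t=8: vr[A=1024/1277 C=2048/1991 D=512/793 F=1024/335 G=2048/1991 H=2048/1991] → run D
t=9: vr[A=1024/1277 C=2048/1991 F=1024/335 G=2048/1991 H=2048/1991] → run A
t=10: vr[C=2048/1991 F=1024/335 G=2048/1991 H=2048/1991] → run C
t=11: vr[F=1024/335 G=2048/1991 H=2048/1991] → run G
t=12: vr[F=1024/335 H=2048/1991] → run H
t=13: vr[F=1024/335] → run F
t=14: vr[F=2048/335] → run F
t=15: vr[F=3072/335] → run F
t=16: (idle)
t=17: (idle)
t=18: (idle)
t=19: (idle)
t=20: (idle)

context switches = 14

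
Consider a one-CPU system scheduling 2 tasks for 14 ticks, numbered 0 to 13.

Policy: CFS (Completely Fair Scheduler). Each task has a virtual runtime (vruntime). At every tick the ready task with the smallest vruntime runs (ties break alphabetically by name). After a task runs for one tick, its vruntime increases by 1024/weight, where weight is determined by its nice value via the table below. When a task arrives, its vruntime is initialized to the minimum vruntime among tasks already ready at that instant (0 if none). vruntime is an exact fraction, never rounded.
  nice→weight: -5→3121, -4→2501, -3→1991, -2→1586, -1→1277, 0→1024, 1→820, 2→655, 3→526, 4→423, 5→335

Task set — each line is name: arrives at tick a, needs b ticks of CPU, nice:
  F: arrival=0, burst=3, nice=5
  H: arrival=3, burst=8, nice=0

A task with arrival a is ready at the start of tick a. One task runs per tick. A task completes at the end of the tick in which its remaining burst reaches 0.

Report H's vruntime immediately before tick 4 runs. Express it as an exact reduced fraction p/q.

vruntime(H, start of tick 4) = 1/1

t=0: vr[F=0] → run F
t=1: vr[F=1024/335] → run F
t=2: vr[F=2048/335] → run F
t=3: vr[H=0] → run H
t=4: vr[H=1] → run H
t=5: vr[H=2] → run H
t=6: vr[H=3] → run H
t=7: vr[H=4] → run H
t=8: vr[H=5] → run H
t=9: vr[H=6] → run H
t=10: vr[H=7] → run H
t=11: (idle)
t=12: (idle)
t=13: (idle)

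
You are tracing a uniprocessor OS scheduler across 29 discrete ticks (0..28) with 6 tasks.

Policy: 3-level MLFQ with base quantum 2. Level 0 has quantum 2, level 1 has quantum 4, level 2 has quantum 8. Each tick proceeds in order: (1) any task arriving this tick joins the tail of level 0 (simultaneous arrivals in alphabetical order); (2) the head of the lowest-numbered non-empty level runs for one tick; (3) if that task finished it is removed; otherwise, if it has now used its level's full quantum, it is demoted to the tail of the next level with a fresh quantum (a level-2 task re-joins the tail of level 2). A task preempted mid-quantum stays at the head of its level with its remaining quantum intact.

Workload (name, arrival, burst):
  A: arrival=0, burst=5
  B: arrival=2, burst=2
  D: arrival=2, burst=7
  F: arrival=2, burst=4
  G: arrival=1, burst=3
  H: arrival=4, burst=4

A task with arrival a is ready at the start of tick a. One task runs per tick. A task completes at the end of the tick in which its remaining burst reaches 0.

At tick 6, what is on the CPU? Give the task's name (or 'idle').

t=0: L0/L1/L2 = A/-/- → run A
t=1: L0/L1/L2 = AG/-/- → run A
t=2: L0/L1/L2 = GBDF/A/- → run G
t=3: L0/L1/L2 = GBDF/A/- → run G
t=4: L0/L1/L2 = BDFH/AG/- → run B
t=5: L0/L1/L2 = BDFH/AG/- → run B
t=6: L0/L1/L2 = DFH/AG/- → run D
t=7: L0/L1/L2 = DFH/AG/- → run D
t=8: L0/L1/L2 = FH/AGD/- → run F
t=9: L0/L1/L2 = FH/AGD/- → run F
t=10: L0/L1/L2 = H/AGDF/- → run H
t=11: L0/L1/L2 = H/AGDF/- → run H
t=12: L0/L1/L2 = -/AGDFH/- → run A
t=13: L0/L1/L2 = -/AGDFH/- → run A
t=14: L0/L1/L2 = -/AGDFH/- → run A
t=15: L0/L1/L2 = -/GDFH/- → run G
t=16: L0/L1/L2 = -/DFH/- → run D
t=17: L0/L1/L2 = -/DFH/- → run D
t=18: L0/L1/L2 = -/DFH/- → run D
t=19: L0/L1/L2 = -/DFH/- → run D
t=20: L0/L1/L2 = -/FH/D → run F
t=21: L0/L1/L2 = -/FH/D → run F
t=22: L0/L1/L2 = -/H/D → run H
t=23: L0/L1/L2 = -/H/D → run H
t=24: L0/L1/L2 = -/-/D → run D
t=25: (idle)
t=26: (idle)
t=27: (idle)
t=28: (idle)

running at tick 6 = D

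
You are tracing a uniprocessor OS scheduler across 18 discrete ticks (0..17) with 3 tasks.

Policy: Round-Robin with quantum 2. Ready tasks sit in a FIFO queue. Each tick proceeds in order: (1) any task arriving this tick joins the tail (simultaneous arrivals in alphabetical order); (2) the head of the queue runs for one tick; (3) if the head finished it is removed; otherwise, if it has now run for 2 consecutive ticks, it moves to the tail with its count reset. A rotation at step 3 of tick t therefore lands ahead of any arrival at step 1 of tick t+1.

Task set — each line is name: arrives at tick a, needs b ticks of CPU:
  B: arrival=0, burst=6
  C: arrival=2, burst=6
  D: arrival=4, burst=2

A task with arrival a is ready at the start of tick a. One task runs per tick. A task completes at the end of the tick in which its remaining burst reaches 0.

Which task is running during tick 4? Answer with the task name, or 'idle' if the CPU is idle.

t=0: queue=[B] q_used=0 → run B
t=1: queue=[B] q_used=1 → run B
t=2: queue=[B,C] q_used=0 → run B
t=3: queue=[B,C] q_used=1 → run B
t=4: queue=[C,B,D] q_used=0 → run C
t=5: queue=[C,B,D] q_used=1 → run C
t=6: queue=[B,D,C] q_used=0 → run B
t=7: queue=[B,D,C] q_used=1 → run B
t=8: queue=[D,C] q_used=0 → run D
t=9: queue=[D,C] q_used=1 → run D
t=10: queue=[C] q_used=0 → run C
t=11: queue=[C] q_used=1 → run C
t=12: queue=[C] q_used=0 → run C
t=13: queue=[C] q_used=1 → run C
t=14: (idle)
t=15: (idle)
t=16: (idle)
t=17: (idle)

running at tick 4 = C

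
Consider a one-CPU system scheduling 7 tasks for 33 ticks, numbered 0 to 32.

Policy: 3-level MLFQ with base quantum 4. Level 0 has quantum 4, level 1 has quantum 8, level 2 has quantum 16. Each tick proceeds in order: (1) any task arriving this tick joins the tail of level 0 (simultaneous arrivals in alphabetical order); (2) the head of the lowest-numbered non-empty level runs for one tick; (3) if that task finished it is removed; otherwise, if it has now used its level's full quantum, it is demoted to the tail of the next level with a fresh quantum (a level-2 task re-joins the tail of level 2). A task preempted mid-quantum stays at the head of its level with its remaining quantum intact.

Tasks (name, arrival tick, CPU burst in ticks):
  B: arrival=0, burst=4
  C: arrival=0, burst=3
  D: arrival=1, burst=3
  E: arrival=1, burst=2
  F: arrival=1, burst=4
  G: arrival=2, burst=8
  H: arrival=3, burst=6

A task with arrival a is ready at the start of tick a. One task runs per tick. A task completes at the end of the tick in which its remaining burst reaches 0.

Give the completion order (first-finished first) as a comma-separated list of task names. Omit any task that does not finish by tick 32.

completion order = B, C, D, E, F, G, H

t=0: L0/L1/L2 = BC/-/- → run B
t=1: L0/L1/L2 = BCDEF/-/- → run B
t=2: L0/L1/L2 = BCDEFG/-/- → run B
t=3: L0/L1/L2 = BCDEFGH/-/- → run B
t=4: L0/L1/L2 = CDEFGH/-/- → run C
t=5: L0/L1/L2 = CDEFGH/-/- → run C
t=6: L0/L1/L2 = CDEFGH/-/- → run C
t=7: L0/L1/L2 = DEFGH/-/- → run D
t=8: L0/L1/L2 = DEFGH/-/- → run D
t=9: L0/L1/L2 = DEFGH/-/- → run D
t=10: L0/L1/L2 = EFGH/-/- → run E
t=11: L0/L1/L2 = EFGH/-/- → run E
t=12: L0/L1/L2 = FGH/-/- → run F
t=13: L0/L1/L2 = FGH/-/- → run F
t=14: L0/L1/L2 = FGH/-/- → run F
t=15: L0/L1/L2 = FGH/-/- → run F
t=16: L0/L1/L2 = GH/-/- → run G
t=17: L0/L1/L2 = GH/-/- → run G
t=18: L0/L1/L2 = GH/-/- → run G
t=19: L0/L1/L2 = GH/-/- → run G
t=20: L0/L1/L2 = H/G/- → run H
t=21: L0/L1/L2 = H/G/- → run H
t=22: L0/L1/L2 = H/G/- → run H
t=23: L0/L1/L2 = H/G/- → run H
t=24: L0/L1/L2 = -/GH/- → run G
t=25: L0/L1/L2 = -/GH/- → run G
t=26: L0/L1/L2 = -/GH/- → run G
t=27: L0/L1/L2 = -/GH/- → run G
t=28: L0/L1/L2 = -/H/- → run H
t=29: L0/L1/L2 = -/H/- → run H
t=30: (idle)
t=31: (idle)
t=32: (idle)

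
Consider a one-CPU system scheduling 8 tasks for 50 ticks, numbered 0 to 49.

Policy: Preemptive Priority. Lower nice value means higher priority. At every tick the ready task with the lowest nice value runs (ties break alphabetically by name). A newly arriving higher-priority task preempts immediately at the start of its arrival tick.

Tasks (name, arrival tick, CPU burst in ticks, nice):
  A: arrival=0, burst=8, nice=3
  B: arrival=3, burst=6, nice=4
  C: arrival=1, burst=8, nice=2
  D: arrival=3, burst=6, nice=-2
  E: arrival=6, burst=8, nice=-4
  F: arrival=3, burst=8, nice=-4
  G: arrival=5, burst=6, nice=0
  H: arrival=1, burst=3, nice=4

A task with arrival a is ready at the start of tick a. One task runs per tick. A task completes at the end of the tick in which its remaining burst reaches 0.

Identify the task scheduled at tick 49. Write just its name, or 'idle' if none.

t=0: ready={A} → run A
t=1: ready={A,C,H} → run C
t=2: ready={A,C,H} → run C
t=3: ready={A,B,C,D,F,H} → run F
t=4: ready={A,B,C,D,F,H} → run F
t=5: ready={A,B,C,D,F,G,H} → run F
t=6: ready={A,B,C,D,E,F,G,H} → run E
t=7: ready={A,B,C,D,E,F,G,H} → run E
t=8: ready={A,B,C,D,E,F,G,H} → run E
t=9: ready={A,B,C,D,E,F,G,H} → run E
t=10: ready={A,B,C,D,E,F,G,H} → run E
t=11: ready={A,B,C,D,E,F,G,H} → run E
t=12: ready={A,B,C,D,E,F,G,H} → run E
t=13: ready={A,B,C,D,E,F,G,H} → run E
t=14: ready={A,B,C,D,F,G,H} → run F
t=15: ready={A,B,C,D,F,G,H} → run F
t=16: ready={A,B,C,D,F,G,H} → run F
t=17: ready={A,B,C,D,F,G,H} → run F
t=18: ready={A,B,C,D,F,G,H} → run F
t=19: ready={A,B,C,D,G,H} → run D
t=20: ready={A,B,C,D,G,H} → run D
t=21: ready={A,B,C,D,G,H} → run D
t=22: ready={A,B,C,D,G,H} → run D
t=23: ready={A,B,C,D,G,H} → run D
t=24: ready={A,B,C,D,G,H} → run D
t=25: ready={A,B,C,G,H} → run G
t=26: ready={A,B,C,G,H} → run G
t=27: ready={A,B,C,G,H} → run G
t=28: ready={A,B,C,G,H} → run G
t=29: ready={A,B,C,G,H} → run G
t=30: ready={A,B,C,G,H} → run G
t=31: ready={A,B,C,H} → run C
t=32: ready={A,B,C,H} → run C
t=33: ready={A,B,C,H} → run C
t=34: ready={A,B,C,H} → run C
t=35: ready={A,B,C,H} → run C
t=36: ready={A,B,C,H} → run C
t=37: ready={A,B,H} → run A
t=38: ready={A,B,H} → run A
t=39: ready={A,B,H} → run A
t=40: ready={A,B,H} → run A
t=41: ready={A,B,H} → run A
t=42: ready={A,B,H} → run A
t=43: ready={A,B,H} → run A
t=44: ready={B,H} → run B
t=45: ready={B,H} → run B
t=46: ready={B,H} → run B
t=47: ready={B,H} → run B
t=48: ready={B,H} → run B
t=49: ready={B,H} → run B

running at tick 49 = B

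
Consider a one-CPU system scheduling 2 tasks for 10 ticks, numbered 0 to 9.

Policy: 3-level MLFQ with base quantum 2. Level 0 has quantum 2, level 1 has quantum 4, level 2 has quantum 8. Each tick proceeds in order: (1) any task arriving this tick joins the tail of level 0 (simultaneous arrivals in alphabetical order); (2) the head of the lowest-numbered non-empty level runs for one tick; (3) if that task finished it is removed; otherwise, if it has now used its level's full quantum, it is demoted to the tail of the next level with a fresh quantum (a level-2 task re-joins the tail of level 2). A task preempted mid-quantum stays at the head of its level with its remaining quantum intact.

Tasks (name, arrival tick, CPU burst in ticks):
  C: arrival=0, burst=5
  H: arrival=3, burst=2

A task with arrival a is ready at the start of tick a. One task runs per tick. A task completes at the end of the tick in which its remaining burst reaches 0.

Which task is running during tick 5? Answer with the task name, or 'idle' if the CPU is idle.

running at tick 5 = C

t=0: L0/L1/L2 = C/-/- → run C
t=1: L0/L1/L2 = C/-/- → run C
t=2: L0/L1/L2 = -/C/- → run C
t=3: L0/L1/L2 = H/C/- → run H
t=4: L0/L1/L2 = H/C/- → run H
t=5: L0/L1/L2 = -/C/- → run C
t=6: L0/L1/L2 = -/C/- → run C
t=7: (idle)
t=8: (idle)
t=9: (idle)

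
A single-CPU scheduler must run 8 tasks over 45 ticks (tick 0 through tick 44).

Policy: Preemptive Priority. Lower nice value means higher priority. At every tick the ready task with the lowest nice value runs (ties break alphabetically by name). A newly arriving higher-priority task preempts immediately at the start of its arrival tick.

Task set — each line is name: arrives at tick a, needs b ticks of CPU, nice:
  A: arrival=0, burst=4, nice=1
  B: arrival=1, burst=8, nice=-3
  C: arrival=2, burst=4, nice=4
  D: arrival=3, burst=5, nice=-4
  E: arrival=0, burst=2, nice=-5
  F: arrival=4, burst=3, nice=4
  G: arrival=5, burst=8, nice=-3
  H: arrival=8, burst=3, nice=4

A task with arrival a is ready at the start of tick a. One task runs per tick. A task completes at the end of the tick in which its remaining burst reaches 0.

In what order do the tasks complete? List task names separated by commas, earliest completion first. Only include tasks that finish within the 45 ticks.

t=0: ready={A,E} → run E
t=1: ready={A,B,E} → run E
t=2: ready={A,B,C} → run B
t=3: ready={A,B,C,D} → run D
t=4: ready={A,B,C,D,F} → run D
t=5: ready={A,B,C,D,F,G} → run D
t=6: ready={A,B,C,D,F,G} → run D
t=7: ready={A,B,C,D,F,G} → run D
t=8: ready={A,B,C,F,G,H} → run B
t=9: ready={A,B,C,F,G,H} → run B
t=10: ready={A,B,C,F,G,H} → run B
t=11: ready={A,B,C,F,G,H} → run B
t=12: ready={A,B,C,F,G,H} → run B
t=13: ready={A,B,C,F,G,H} → run B
t=14: ready={A,B,C,F,G,H} → run B
t=15: ready={A,C,F,G,H} → run G
t=16: ready={A,C,F,G,H} → run G
t=17: ready={A,C,F,G,H} → run G
t=18: ready={A,C,F,G,H} → run G
t=19: ready={A,C,F,G,H} → run G
t=20: ready={A,C,F,G,H} → run G
t=21: ready={A,C,F,G,H} → run G
t=22: ready={A,C,F,G,H} → run G
t=23: ready={A,C,F,H} → run A
t=24: ready={A,C,F,H} → run A
t=25: ready={A,C,F,H} → run A
t=26: ready={A,C,F,H} → run A
t=27: ready={C,F,H} → run C
t=28: ready={C,F,H} → run C
t=29: ready={C,F,H} → run C
t=30: ready={C,F,H} → run C
t=31: ready={F,H} → run F
t=32: ready={F,H} → run F
t=33: ready={F,H} → run F
t=34: ready={H} → run H
t=35: ready={H} → run H
t=36: ready={H} → run H
t=37: (idle)
t=38: (idle)
t=39: (idle)
t=40: (idle)
t=41: (idle)
t=42: (idle)
t=43: (idle)
t=44: (idle)

completion order = E, D, B, G, A, C, F, H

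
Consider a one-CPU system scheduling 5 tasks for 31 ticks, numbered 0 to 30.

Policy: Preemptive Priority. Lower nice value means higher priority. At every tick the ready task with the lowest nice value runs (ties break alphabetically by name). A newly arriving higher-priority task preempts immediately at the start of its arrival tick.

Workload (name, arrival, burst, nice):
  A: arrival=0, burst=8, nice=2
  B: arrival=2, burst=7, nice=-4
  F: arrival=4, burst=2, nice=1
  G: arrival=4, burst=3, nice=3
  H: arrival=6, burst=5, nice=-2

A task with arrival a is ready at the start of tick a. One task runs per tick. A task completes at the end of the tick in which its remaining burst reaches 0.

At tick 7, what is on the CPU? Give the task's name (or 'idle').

t=0: ready={A} → run A
t=1: ready={A} → run A
t=2: ready={A,B} → run B
t=3: ready={A,B} → run B
t=4: ready={A,B,F,G} → run B
t=5: ready={A,B,F,G} → run B
t=6: ready={A,B,F,G,H} → run B
t=7: ready={A,B,F,G,H} → run B
t=8: ready={A,B,F,G,H} → run B
t=9: ready={A,F,G,H} → run H
t=10: ready={A,F,G,H} → run H
t=11: ready={A,F,G,H} → run H
t=12: ready={A,F,G,H} → run H
t=13: ready={A,F,G,H} → run H
t=14: ready={A,F,G} → run F
t=15: ready={A,F,G} → run F
t=16: ready={A,G} → run A
t=17: ready={A,G} → run A
t=18: ready={A,G} → run A
t=19: ready={A,G} → run A
t=20: ready={A,G} → run A
t=21: ready={A,G} → run A
t=22: ready={G} → run G
t=23: ready={G} → run G
t=24: ready={G} → run G
t=25: (idle)
t=26: (idle)
t=27: (idle)
t=28: (idle)
t=29: (idle)
t=30: (idle)

running at tick 7 = B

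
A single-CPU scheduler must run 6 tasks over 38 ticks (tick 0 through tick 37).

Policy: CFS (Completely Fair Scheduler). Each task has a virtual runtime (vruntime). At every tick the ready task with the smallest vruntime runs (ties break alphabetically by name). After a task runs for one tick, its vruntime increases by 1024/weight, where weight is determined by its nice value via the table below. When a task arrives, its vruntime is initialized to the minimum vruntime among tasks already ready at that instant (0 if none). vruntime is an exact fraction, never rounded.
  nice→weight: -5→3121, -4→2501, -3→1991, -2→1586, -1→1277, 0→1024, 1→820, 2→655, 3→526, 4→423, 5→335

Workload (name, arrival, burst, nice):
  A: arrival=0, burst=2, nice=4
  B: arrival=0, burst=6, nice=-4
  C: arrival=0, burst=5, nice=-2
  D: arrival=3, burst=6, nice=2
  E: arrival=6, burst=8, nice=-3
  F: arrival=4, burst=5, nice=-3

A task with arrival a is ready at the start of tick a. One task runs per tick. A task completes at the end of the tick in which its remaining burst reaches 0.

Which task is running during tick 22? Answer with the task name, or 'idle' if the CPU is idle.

t=0: vr[A=0 B=0 C=0] → run A
t=1: vr[A=1024/423 B=0 C=0] → run B
t=2: vr[A=1024/423 B=1024/2501 C=0] → run C
t=3: vr[A=1024/423 B=1024/2501 C=512/793 D=1024/2501] → run B
t=4: vr[A=1024/423 B=2048/2501 C=512/793 D=1024/2501 F=1024/2501] → run D
t=5: vr[A=1024/423 B=2048/2501 C=512/793 D=3231744/1638155 F=1024/2501] → run F
t=6: vr[A=1024/423 B=2048/2501 C=512/793 D=3231744/1638155 E=512/793 F=4599808/4979491] → run C
t=7: vr[A=1024/423 B=2048/2501 C=1024/793 D=3231744/1638155 E=512/793 F=4599808/4979491] → run E
t=8: vr[A=1024/423 B=2048/2501 C=1024/793 D=3231744/1638155 E=1831424/1578863 F=4599808/4979491] → run B
t=9: vr[A=1024/423 B=3072/2501 C=1024/793 D=3231744/1638155 E=1831424/1578863 F=4599808/4979491] → run F
t=10: vr[A=1024/423 B=3072/2501 C=1024/793 D=3231744/1638155 E=1831424/1578863 F=7160832/4979491] → run E
t=11: vr[A=1024/423 B=3072/2501 C=1024/793 D=3231744/1638155 E=2643456/1578863 F=7160832/4979491] → run B
t=12: vr[A=1024/423 B=4096/2501 C=1024/793 D=3231744/1638155 E=2643456/1578863 F=7160832/4979491] → run C
t=13: vr[A=1024/423 B=4096/2501 C=1536/793 D=3231744/1638155 E=2643456/1578863 F=7160832/4979491] → run F
t=14: vr[A=1024/423 B=4096/2501 C=1536/793 D=3231744/1638155 E=2643456/1578863 F=9721856/4979491] → run B
t=15: vr[A=1024/423 B=5120/2501 C=1536/793 D=3231744/1638155 E=2643456/1578863 F=9721856/4979491] → run E
t=16: vr[A=1024/423 B=5120/2501 C=1536/793 D=3231744/1638155 E=3455488/1578863 F=9721856/4979491] → run C
t=17: vr[A=1024/423 B=5120/2501 C=2048/793 D=3231744/1638155 E=3455488/1578863 F=9721856/4979491] → run F
t=18: vr[A=1024/423 B=5120/2501 C=2048/793 D=3231744/1638155 E=3455488/1578863 F=12282880/4979491] → run D
t=19: vr[A=1024/423 B=5120/2501 C=2048/793 D=5792768/1638155 E=3455488/1578863 F=12282880/4979491] → run B
t=20: vr[A=1024/423 C=2048/793 D=5792768/1638155 E=3455488/1578863 F=12282880/4979491] → run E
t=21: vr[A=1024/423 C=2048/793 D=5792768/1638155 E=4267520/1578863 F=12282880/4979491] → run A
t=22: vr[C=2048/793 D=5792768/1638155 E=4267520/1578863 F=12282880/4979491] → run F
t=23: vr[C=2048/793 D=5792768/1638155 E=4267520/1578863] → run C
t=24: vr[D=5792768/1638155 E=4267520/1578863] → run E
t=25: vr[D=5792768/1638155 E=5079552/1578863] → run E
t=26: vr[D=5792768/1638155 E=5891584/1578863] → run D
t=27: vr[D=8353792/1638155 E=5891584/1578863] → run E
t=28: vr[D=8353792/1638155 E=6703616/1578863] → run E
t=29: vr[D=8353792/1638155] → run D
t=30: vr[D=10914816/1638155] → run D
t=31: vr[D=2695168/327631] → run D
t=32: (idle)
t=33: (idle)
t=34: (idle)
t=35: (idle)
t=36: (idle)
t=37: (idle)

running at tick 22 = F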